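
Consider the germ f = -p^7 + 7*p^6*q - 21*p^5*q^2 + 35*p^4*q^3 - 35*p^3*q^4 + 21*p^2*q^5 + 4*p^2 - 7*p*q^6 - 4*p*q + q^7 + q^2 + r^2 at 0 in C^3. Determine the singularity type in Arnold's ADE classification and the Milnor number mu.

The Hessian of f at 0 is [[8, -4, 0], [-4, 2, 0], [0, 0, 2]] with rank 2, so corank 1. A Groebner basis of the Jacobian ideal J(f) in C{p,q,r} is {q^6, p - q/2, r}; counting standard monomials gives mu = 6. Corank 1: A-series; mu = 6 gives A_6.

Type A_{6}, Milnor number mu = 6.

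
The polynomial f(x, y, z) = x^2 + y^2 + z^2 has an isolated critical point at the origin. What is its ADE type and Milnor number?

Type A1, Milnor number mu = 1.

The Hessian of f at 0 is [[2, 0, 0], [0, 2, 0], [0, 0, 2]] with rank 3, so corank 0. A Groebner basis of the Jacobian ideal J(f) in C{x,y,z} is {x, y, z}; counting standard monomials gives mu = 1. Corank 0: nondegenerate Morse point, so A_1.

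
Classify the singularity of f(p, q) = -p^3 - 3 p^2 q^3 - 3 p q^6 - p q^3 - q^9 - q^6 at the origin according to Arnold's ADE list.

The Hessian of f at 0 has rank 0. Corank 2; j^3 = -p^3 is a perfect cube, so E-series; the 4-jet and mu = 7 give E_7.

E7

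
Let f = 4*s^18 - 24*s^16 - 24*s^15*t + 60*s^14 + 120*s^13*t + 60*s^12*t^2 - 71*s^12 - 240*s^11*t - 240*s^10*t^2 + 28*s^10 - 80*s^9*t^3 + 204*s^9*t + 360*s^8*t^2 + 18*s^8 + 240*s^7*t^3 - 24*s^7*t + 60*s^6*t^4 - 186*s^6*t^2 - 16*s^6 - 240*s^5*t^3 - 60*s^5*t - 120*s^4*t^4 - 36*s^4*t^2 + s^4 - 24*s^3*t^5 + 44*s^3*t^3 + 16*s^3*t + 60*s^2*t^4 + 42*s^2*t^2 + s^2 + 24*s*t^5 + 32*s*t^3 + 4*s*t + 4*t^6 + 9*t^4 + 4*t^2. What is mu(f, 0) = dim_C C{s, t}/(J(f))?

The Hessian of f at 0 is [[2, 4], [4, 8]] with rank 1, so corank 1. A Groebner basis of the Jacobian ideal J(f) in C{s,t} is {t^3, s + 2*t}; counting standard monomials gives mu = 3. Corank 1: A-series; mu = 3 gives A_3.

3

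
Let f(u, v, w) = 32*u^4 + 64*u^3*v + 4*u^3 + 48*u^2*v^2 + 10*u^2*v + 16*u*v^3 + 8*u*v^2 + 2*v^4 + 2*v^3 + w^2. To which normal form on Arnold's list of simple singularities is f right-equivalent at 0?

D5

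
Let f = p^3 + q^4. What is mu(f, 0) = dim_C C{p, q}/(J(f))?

The Hessian of f at 0 is [[0, 0], [0, 0]] with rank 0, so corank 2. A Groebner basis of the Jacobian ideal J(f) in C{p,q} is {q^3, p^2}; counting standard monomials gives mu = 6. Corank 2; j^3 = p^3 is a perfect cube, so E-series; the 4-jet and mu = 6 give E_6.

6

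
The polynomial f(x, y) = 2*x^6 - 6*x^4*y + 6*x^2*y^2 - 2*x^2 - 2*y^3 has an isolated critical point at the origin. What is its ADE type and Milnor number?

Type A_2, Milnor number mu = 2.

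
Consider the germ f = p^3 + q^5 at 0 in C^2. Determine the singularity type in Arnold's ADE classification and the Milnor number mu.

Type E_{8}, Milnor number mu = 8.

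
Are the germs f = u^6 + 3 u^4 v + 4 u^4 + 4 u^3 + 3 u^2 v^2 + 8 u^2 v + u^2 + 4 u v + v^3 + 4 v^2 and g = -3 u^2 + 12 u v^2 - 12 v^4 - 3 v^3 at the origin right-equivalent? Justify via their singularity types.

The Hessian of f at 0 has rank 1. Corank 1: A-series; mu = 2 gives A_2. The Hessian of g at 0 has rank 1. Corank 1: A-series; mu = 2 gives A_2. Both have type A_2, hence right-equivalent.

Yes.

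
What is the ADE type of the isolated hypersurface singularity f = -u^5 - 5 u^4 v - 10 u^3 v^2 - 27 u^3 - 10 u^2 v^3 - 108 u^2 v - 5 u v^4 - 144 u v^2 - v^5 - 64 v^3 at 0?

The Hessian of f at 0 is [[0, 0], [0, 0]] with rank 0, so corank 2. A Groebner basis of the Jacobian ideal J(f) in C{u,v} is {v^5, u*v^3 + 5*v^4/4, u^2 + 8*u*v/3 + 16*v^2/9}; counting standard monomials gives mu = 8. Corank 2; j^3 = -(3*u + 4*v)^3 is a perfect cube, so E-series; the 5-jet and mu = 8 give E_8.

E8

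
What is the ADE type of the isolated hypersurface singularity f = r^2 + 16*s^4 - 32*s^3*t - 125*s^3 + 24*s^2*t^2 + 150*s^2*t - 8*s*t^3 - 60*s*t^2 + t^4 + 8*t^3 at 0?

The Hessian of f at 0 has rank 1. Corank 2; j^3 = -(5*s - 2*t)^3 is a perfect cube, so E-series; the 4-jet and mu = 6 give E_6.

E_6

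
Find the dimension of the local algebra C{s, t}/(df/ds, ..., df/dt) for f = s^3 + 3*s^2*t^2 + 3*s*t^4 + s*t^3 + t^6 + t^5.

7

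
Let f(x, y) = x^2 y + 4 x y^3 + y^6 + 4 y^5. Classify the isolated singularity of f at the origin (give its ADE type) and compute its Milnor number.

The Hessian of f at 0 has rank 0. Corank 2; j^3 = x^2*y has shape L^2 M (L != M), so D-series; mu = 7 gives D_7.

Type D_{7}, Milnor number mu = 7.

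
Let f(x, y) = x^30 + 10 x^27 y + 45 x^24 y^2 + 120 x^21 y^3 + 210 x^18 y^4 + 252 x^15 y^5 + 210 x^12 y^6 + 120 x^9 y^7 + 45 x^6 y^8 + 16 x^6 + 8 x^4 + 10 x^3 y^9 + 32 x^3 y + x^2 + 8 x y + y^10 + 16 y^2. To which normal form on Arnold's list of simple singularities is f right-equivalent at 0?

A_9

The Hessian of f at 0 is [[2, 8], [8, 32]] with rank 1, so corank 1. A Groebner basis of the Jacobian ideal J(f) in C{x,y} is {-x*y^2/64 - x/16384 + y^5 - 3*y^3/64 - y/4096, x^2/512 + x*y^3 + 3*x*y/128 + 2*y^4 + y^2/16, x^3 + x/4 + y, x^2*y + 4*x*y^2 - x/48 + 16*y^3/3 - y/12}; counting standard monomials gives mu = 9. Corank 1: A-series; mu = 9 gives A_9.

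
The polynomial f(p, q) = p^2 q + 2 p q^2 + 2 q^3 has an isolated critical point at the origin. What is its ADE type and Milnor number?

The Hessian of f at 0 is [[0, 0], [0, 0]] with rank 0, so corank 2. A Groebner basis of the Jacobian ideal J(f) in C{p,q} is {q^3, p^2 + 2*q^2, p*q + q^2}; counting standard monomials gives mu = 4. Corank 2; j^3 = q*(p^2 + 2*p*q + 2*q^2) splits into three distinct lines over C (the quadratic factor has nonzero discriminant), so D_4.

Type D4, Milnor number mu = 4.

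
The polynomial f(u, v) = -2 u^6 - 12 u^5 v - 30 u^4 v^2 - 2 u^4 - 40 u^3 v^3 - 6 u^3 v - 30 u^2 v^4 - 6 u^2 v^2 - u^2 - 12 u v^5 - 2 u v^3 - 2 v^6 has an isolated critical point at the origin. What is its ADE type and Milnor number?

Type A_5, Milnor number mu = 5.

The Hessian of f at 0 has rank 1. Corank 1: A-series; mu = 5 gives A_5.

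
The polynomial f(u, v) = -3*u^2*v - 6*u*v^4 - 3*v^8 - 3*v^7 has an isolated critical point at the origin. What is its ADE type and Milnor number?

Type D_{9}, Milnor number mu = 9.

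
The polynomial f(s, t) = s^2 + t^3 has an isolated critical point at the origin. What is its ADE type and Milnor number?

The Hessian of f at 0 has rank 1. Corank 1: A-series; mu = 2 gives A_2.

Type A_2, Milnor number mu = 2.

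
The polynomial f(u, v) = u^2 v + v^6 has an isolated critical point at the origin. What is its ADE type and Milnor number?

The Hessian of f at 0 has rank 0. Corank 2; j^3 = u^2*v has shape L^2 M (L != M), so D-series; mu = 7 gives D_7.

Type D_{7}, Milnor number mu = 7.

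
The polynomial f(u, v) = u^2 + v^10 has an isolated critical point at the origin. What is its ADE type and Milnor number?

Type A9, Milnor number mu = 9.

The Hessian of f at 0 is [[2, 0], [0, 0]] with rank 1, so corank 1. A Groebner basis of the Jacobian ideal J(f) in C{u,v} is {v^9, u}; counting standard monomials gives mu = 9. Corank 1: A-series; mu = 9 gives A_9.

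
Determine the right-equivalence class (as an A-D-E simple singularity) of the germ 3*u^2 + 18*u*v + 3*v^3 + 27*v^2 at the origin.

The Hessian of f at 0 has rank 1. Corank 1: A-series; mu = 2 gives A_2.

A_{2}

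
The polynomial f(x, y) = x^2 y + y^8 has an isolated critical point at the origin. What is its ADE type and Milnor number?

The Hessian of f at 0 has rank 0. Corank 2; j^3 = x^2*y has shape L^2 M (L != M), so D-series; mu = 9 gives D_9.

Type D_{9}, Milnor number mu = 9.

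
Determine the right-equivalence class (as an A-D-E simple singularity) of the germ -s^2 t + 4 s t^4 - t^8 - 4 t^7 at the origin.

D9

The Hessian of f at 0 is [[0, 0], [0, 0]] with rank 0, so corank 2. A Groebner basis of the Jacobian ideal J(f) in C{s,t} is {s^2*t^2, -s^2*t - s^2/2 + s*t^3, -s*t/2 + t^4, s^3}; counting standard monomials gives mu = 9. Corank 2; j^3 = -s^2*t has shape L^2 M (L != M), so D-series; mu = 9 gives D_9.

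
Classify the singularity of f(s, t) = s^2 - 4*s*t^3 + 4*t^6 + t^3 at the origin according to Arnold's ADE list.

A2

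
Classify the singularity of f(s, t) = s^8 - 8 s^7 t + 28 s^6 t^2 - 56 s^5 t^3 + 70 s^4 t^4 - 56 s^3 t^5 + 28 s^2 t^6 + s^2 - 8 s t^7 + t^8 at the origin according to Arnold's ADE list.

A_7

The Hessian of f at 0 is [[2, 0], [0, 0]] with rank 1, so corank 1. A Groebner basis of the Jacobian ideal J(f) in C{s,t} is {t^7, s}; counting standard monomials gives mu = 7. Corank 1: A-series; mu = 7 gives A_7.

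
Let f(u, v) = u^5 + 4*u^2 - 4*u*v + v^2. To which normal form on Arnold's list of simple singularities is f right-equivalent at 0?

A_{4}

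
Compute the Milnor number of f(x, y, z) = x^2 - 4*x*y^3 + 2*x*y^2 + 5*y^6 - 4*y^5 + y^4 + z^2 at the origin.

5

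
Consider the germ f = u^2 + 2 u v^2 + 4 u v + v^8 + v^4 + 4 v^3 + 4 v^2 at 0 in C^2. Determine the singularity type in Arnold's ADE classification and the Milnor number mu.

Type A7, Milnor number mu = 7.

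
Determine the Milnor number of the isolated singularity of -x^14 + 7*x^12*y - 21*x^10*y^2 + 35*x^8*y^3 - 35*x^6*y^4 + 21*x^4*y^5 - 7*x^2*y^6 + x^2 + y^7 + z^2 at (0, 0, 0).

6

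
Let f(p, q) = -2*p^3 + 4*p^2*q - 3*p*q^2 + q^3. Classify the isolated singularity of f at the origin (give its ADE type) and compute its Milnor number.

Type D_4, Milnor number mu = 4.

The Hessian of f at 0 is [[0, 0], [0, 0]] with rank 0, so corank 2. A Groebner basis of the Jacobian ideal J(f) in C{p,q} is {q^3, p^2 - 3*q^2/2, p*q - 3*q^2/2}; counting standard monomials gives mu = 4. Corank 2; j^3 = -(p - q)*(2*p^2 - 2*p*q + q^2) splits into three distinct lines over C (the quadratic factor has nonzero discriminant), so D_4.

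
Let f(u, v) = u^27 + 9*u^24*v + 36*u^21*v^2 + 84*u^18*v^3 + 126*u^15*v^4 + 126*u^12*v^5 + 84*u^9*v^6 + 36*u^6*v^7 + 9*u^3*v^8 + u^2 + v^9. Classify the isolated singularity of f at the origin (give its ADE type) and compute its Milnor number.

Type A_8, Milnor number mu = 8.

The Hessian of f at 0 is [[2, 0], [0, 0]] with rank 1, so corank 1. A Groebner basis of the Jacobian ideal J(f) in C{u,v} is {v^8, u}; counting standard monomials gives mu = 8. Corank 1: A-series; mu = 8 gives A_8.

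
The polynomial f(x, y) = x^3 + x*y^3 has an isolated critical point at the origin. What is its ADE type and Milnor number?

Type E7, Milnor number mu = 7.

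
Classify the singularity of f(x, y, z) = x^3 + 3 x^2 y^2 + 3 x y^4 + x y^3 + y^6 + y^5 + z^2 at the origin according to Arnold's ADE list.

E_7

The Hessian of f at 0 is [[0, 0, 0], [0, 0, 0], [0, 0, 2]] with rank 1, so corank 2. A Groebner basis of the Jacobian ideal J(f) in C{x,y,z} is {-x^2 + y^4 - y^3/3, x^3, x^2*y + x^2/3 + y^3/9, x^2 + x*y^2 + y^3/3, z}; counting standard monomials gives mu = 7. Corank 2; j^3 = x^3 is a perfect cube, so E-series; the 4-jet and mu = 7 give E_7.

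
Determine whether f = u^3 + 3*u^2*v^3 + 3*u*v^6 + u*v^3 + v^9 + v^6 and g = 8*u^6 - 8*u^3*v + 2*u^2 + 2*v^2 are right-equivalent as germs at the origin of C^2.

No.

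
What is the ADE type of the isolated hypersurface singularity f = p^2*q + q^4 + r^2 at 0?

The Hessian of f at 0 has rank 1. Corank 2; j^3 = p^2*q has shape L^2 M (L != M), so D-series; mu = 5 gives D_5.

D5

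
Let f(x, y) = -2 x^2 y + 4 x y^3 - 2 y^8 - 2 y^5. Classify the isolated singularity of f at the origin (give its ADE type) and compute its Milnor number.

The Hessian of f at 0 has rank 0. Corank 2; j^3 = -2*x^2*y has shape L^2 M (L != M), so D-series; mu = 9 gives D_9.

Type D9, Milnor number mu = 9.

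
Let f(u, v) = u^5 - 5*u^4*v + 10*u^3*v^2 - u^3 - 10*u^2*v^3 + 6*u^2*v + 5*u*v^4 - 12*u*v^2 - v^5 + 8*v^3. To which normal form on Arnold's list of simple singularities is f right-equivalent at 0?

E8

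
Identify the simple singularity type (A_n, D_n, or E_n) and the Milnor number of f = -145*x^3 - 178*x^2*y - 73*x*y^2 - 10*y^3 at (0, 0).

Type D_{4}, Milnor number mu = 4.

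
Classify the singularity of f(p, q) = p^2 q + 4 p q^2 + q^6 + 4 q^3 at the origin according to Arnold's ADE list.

D_7

The Hessian of f at 0 has rank 0. Corank 2; j^3 = q*(p + 2*q)^2 has shape L^2 M (L != M), so D-series; mu = 7 gives D_7.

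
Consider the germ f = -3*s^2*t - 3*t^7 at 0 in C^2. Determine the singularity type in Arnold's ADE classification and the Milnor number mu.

Type D8, Milnor number mu = 8.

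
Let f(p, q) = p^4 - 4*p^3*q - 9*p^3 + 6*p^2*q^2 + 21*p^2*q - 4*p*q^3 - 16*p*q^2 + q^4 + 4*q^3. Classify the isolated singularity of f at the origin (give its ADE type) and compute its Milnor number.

Type D_5, Milnor number mu = 5.

The Hessian of f at 0 has rank 0. Corank 2; j^3 = -(p - q)*(3*p - 2*q)^2 has shape L^2 M (L != M), so D-series; mu = 5 gives D_5.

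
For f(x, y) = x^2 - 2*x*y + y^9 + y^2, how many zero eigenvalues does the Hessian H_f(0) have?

1

The Hessian at 0 is [[2, -2], [-2, 2]] of rank 1; hence corank 1.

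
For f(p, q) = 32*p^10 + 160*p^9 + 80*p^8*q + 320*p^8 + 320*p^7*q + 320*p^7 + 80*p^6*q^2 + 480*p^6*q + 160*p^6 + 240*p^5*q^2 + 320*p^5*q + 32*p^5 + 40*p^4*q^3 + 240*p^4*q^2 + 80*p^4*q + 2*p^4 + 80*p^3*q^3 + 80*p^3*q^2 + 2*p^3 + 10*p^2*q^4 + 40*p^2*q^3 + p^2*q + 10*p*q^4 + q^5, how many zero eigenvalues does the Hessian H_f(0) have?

Hessian at 0 has rank 0.

2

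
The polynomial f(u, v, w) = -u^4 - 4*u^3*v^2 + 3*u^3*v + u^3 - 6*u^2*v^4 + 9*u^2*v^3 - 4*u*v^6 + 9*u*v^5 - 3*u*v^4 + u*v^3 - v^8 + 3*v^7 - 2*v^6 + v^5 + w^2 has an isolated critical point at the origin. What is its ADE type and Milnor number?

The Hessian of f at 0 is [[0, 0, 0], [0, 0, 0], [0, 0, 2]] with rank 1, so corank 2. A Groebner basis of the Jacobian ideal J(f) in C{u,v,w} is {-u^2/2 + v^4 - v^3/6, u^3, u^2*v + u^2/6 + v^3/18, 5*u^2/6 + u*v^2 + 5*v^3/18, w}; counting standard monomials gives mu = 7. Corank 2; j^3 = u^3 is a perfect cube, so E-series; the 4-jet and mu = 7 give E_7.

Type E_{7}, Milnor number mu = 7.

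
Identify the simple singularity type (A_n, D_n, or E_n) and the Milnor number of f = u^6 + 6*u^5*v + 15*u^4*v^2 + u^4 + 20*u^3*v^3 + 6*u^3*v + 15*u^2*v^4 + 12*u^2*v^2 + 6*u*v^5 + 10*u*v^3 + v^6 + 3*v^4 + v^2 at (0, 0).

Type A_3, Milnor number mu = 3.

The Hessian of f at 0 has rank 1. Corank 1: A-series; mu = 3 gives A_3.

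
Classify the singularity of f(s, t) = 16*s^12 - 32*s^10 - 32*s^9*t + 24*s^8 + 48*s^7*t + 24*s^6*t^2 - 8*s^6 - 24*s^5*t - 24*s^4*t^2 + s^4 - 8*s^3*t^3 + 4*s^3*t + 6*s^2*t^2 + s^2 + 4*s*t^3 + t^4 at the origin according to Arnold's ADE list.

A_3

The Hessian of f at 0 has rank 1. Corank 1: A-series; mu = 3 gives A_3.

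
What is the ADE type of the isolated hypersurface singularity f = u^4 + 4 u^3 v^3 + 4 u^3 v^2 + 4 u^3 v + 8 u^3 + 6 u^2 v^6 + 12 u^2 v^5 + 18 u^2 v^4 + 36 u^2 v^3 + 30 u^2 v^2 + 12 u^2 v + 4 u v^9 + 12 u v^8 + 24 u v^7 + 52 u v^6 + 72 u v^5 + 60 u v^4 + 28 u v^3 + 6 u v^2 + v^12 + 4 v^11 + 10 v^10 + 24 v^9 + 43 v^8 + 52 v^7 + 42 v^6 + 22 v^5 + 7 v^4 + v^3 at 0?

E_6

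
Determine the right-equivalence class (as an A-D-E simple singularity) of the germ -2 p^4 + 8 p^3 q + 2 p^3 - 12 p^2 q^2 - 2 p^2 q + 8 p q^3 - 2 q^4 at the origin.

The Hessian of f at 0 has rank 0. Corank 2; j^3 = 2*p^2*(p - q) has shape L^2 M (L != M), so D-series; mu = 5 gives D_5.

D_{5}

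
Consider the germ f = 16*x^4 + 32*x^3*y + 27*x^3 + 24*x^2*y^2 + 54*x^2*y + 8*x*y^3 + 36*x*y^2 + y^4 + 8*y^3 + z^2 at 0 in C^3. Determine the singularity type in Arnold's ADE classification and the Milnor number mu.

The Hessian of f at 0 has rank 1. Corank 2; j^3 = (3*x + 2*y)^3 is a perfect cube, so E-series; the 4-jet and mu = 6 give E_6.

Type E_{6}, Milnor number mu = 6.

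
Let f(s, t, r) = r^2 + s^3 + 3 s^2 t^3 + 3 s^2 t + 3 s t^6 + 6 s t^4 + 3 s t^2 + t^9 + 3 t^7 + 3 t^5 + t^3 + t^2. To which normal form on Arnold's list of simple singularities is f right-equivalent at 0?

A2

The Hessian of f at 0 is [[0, 0, 0], [0, 2, 0], [0, 0, 2]] with rank 2, so corank 1. A Groebner basis of the Jacobian ideal J(f) in C{s,t,r} is {s^2, t, r}; counting standard monomials gives mu = 2. Corank 1: A-series; mu = 2 gives A_2.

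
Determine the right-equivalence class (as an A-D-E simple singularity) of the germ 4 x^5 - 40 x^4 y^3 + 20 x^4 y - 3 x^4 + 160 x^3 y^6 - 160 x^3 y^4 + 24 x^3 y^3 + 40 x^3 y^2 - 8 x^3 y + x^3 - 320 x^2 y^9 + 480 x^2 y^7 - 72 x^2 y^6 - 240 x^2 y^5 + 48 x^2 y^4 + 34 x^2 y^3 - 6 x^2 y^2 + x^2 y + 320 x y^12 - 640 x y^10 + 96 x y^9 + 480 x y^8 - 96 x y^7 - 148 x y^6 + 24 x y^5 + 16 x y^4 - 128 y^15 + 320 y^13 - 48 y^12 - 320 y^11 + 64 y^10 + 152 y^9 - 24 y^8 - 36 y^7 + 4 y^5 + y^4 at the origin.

D_5

The Hessian of f at 0 has rank 0. Corank 2; j^3 = x^2*(x + y) has shape L^2 M (L != M), so D-series; mu = 5 gives D_5.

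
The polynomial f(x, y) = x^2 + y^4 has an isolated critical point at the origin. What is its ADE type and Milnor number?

Type A3, Milnor number mu = 3.

The Hessian of f at 0 is [[2, 0], [0, 0]] with rank 1, so corank 1. A Groebner basis of the Jacobian ideal J(f) in C{x,y} is {y^3, x}; counting standard monomials gives mu = 3. Corank 1: A-series; mu = 3 gives A_3.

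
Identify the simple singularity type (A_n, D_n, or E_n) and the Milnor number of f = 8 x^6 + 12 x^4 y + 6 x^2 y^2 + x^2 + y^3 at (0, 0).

Type A_{2}, Milnor number mu = 2.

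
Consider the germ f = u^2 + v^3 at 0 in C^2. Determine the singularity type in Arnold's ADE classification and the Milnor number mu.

Type A2, Milnor number mu = 2.

The Hessian of f at 0 is [[2, 0], [0, 0]] with rank 1, so corank 1. A Groebner basis of the Jacobian ideal J(f) in C{u,v} is {v^2, u}; counting standard monomials gives mu = 2. Corank 1: A-series; mu = 2 gives A_2.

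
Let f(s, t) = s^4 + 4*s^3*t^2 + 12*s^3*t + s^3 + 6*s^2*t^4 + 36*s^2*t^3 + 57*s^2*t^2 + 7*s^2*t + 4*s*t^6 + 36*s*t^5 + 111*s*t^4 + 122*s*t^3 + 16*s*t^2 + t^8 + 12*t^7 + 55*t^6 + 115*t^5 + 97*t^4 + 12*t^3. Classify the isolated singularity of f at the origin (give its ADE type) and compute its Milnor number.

Type D_5, Milnor number mu = 5.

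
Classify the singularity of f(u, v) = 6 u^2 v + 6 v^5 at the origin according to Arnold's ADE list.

The Hessian of f at 0 has rank 0. Corank 2; j^3 = 6*u^2*v has shape L^2 M (L != M), so D-series; mu = 6 gives D_6.

D_{6}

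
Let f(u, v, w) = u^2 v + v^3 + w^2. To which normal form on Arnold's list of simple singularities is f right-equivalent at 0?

The Hessian of f at 0 is [[0, 0, 0], [0, 0, 0], [0, 0, 2]] with rank 1, so corank 2. A Groebner basis of the Jacobian ideal J(f) in C{u,v,w} is {v^3, u^2 + 3*v^2, u*v, w}; counting standard monomials gives mu = 4. Corank 2; j^3 = v*(u^2 + v^2) splits into three distinct lines over C (the quadratic factor has nonzero discriminant), so D_4.

D_{4}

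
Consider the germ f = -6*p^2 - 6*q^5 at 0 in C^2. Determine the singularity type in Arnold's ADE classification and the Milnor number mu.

Type A_4, Milnor number mu = 4.

The Hessian of f at 0 is [[-12, 0], [0, 0]] with rank 1, so corank 1. A Groebner basis of the Jacobian ideal J(f) in C{p,q} is {q^4, p}; counting standard monomials gives mu = 4. Corank 1: A-series; mu = 4 gives A_4.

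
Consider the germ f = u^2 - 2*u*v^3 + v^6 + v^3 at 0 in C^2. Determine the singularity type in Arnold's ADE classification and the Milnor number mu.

Type A2, Milnor number mu = 2.

The Hessian of f at 0 has rank 1. Corank 1: A-series; mu = 2 gives A_2.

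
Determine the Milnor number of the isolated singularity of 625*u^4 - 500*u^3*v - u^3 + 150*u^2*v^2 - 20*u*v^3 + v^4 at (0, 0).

6

The Hessian of f at 0 is [[0, 0], [0, 0]] with rank 0, so corank 2. A Groebner basis of the Jacobian ideal J(f) in C{u,v} is {v^4, u*v^2 - v^3/15, u^2}; counting standard monomials gives mu = 6. Corank 2; j^3 = -u^3 is a perfect cube, so E-series; the 4-jet and mu = 6 give E_6.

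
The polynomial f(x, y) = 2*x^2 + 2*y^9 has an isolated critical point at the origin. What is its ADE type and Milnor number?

Type A8, Milnor number mu = 8.

The Hessian of f at 0 has rank 1. Corank 1: A-series; mu = 8 gives A_8.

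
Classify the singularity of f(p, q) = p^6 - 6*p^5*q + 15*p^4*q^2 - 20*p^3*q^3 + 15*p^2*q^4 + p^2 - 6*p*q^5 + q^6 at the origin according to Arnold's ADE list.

The Hessian of f at 0 has rank 1. Corank 1: A-series; mu = 5 gives A_5.

A5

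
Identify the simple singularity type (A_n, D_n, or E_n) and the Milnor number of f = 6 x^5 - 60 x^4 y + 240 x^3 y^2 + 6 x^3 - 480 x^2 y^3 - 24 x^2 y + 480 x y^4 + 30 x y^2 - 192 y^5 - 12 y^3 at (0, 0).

The Hessian of f at 0 has rank 0. Corank 2; j^3 = 6*(x - 2*y)*(x - y)^2 has shape L^2 M (L != M), so D-series; mu = 6 gives D_6.

Type D_6, Milnor number mu = 6.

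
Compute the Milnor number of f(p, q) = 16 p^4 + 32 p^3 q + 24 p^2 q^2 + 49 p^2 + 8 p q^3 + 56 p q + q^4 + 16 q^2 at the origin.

The Hessian of f at 0 has rank 1. Corank 1: A-series; mu = 3 gives A_3.

3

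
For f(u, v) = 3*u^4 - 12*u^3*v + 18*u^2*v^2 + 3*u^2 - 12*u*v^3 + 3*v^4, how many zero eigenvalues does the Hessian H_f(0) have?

1

Hessian at 0 has rank 1.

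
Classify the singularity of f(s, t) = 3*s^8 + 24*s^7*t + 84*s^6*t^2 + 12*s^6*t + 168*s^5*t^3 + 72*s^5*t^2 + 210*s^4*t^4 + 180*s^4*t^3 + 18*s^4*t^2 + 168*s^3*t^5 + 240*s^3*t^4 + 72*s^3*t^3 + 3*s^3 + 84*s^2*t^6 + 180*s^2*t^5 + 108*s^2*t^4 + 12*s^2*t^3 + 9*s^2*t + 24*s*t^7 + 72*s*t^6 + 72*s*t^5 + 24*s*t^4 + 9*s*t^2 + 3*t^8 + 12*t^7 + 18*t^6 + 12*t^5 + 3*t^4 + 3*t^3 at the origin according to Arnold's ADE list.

The Hessian of f at 0 is [[0, 0], [0, 0]] with rank 0, so corank 2. A Groebner basis of the Jacobian ideal J(f) in C{s,t} is {t^3, s^2 + 2*s*t + t^2}; counting standard monomials gives mu = 6. Corank 2; j^3 = 3*(s + t)^3 is a perfect cube, so E-series; the 4-jet and mu = 6 give E_6.

E_{6}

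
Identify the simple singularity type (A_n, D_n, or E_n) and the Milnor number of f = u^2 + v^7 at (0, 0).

Type A_{6}, Milnor number mu = 6.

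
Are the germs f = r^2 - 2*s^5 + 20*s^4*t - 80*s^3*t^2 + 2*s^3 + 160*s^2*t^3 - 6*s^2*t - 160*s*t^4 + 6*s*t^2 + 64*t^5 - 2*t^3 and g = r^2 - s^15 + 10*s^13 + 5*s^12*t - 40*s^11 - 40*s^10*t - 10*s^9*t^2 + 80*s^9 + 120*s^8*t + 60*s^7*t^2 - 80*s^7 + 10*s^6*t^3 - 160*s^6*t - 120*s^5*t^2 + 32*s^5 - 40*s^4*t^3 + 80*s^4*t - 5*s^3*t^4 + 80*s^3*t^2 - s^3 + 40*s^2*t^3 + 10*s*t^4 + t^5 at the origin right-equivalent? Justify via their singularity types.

Yes.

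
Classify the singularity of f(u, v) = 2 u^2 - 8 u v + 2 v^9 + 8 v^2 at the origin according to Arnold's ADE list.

The Hessian of f at 0 has rank 1. Corank 1: A-series; mu = 8 gives A_8.

A_8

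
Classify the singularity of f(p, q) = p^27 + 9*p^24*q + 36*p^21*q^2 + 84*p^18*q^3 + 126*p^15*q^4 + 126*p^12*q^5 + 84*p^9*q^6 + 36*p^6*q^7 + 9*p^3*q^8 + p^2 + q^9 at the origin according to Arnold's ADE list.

The Hessian of f at 0 has rank 1. Corank 1: A-series; mu = 8 gives A_8.

A8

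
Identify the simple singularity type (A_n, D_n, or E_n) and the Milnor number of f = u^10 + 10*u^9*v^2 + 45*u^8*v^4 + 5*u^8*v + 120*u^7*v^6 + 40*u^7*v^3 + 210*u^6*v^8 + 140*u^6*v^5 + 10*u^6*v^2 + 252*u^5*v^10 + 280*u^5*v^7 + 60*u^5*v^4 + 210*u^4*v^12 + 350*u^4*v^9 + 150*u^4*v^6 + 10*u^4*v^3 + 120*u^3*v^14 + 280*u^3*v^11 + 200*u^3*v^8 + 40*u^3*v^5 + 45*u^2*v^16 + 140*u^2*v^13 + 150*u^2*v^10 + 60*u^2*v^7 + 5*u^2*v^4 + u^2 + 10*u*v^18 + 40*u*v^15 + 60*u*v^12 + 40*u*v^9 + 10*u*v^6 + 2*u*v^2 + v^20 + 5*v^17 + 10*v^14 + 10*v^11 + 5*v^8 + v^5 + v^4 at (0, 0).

Type A4, Milnor number mu = 4.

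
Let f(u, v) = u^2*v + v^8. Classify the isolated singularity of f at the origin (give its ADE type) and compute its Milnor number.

The Hessian of f at 0 has rank 0. Corank 2; j^3 = u^2*v has shape L^2 M (L != M), so D-series; mu = 9 gives D_9.

Type D_{9}, Milnor number mu = 9.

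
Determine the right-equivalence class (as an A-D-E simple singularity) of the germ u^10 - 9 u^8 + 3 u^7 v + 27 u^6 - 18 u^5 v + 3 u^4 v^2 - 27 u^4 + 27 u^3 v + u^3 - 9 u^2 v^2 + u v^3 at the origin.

E_{7}

The Hessian of f at 0 is [[0, 0], [0, 0]] with rank 0, so corank 2. A Groebner basis of the Jacobian ideal J(f) in C{u,v} is {u^2/3 + v^4 + v^3/9, u^3, u^2*v - u^2/9 - v^3/27, -2*u^2/3 + u*v^2 - 2*v^3/9}; counting standard monomials gives mu = 7. Corank 2; j^3 = u^3 is a perfect cube, so E-series; the 4-jet and mu = 7 give E_7.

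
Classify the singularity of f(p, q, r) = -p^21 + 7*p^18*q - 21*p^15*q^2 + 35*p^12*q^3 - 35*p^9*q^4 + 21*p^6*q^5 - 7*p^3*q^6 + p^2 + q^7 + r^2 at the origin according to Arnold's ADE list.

The Hessian of f at 0 is [[2, 0, 0], [0, 0, 0], [0, 0, 2]] with rank 2, so corank 1. A Groebner basis of the Jacobian ideal J(f) in C{p,q,r} is {q^6, p, r}; counting standard monomials gives mu = 6. Corank 1: A-series; mu = 6 gives A_6.

A_{6}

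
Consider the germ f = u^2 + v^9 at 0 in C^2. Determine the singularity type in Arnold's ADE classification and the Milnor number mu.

Type A8, Milnor number mu = 8.

The Hessian of f at 0 has rank 1. Corank 1: A-series; mu = 8 gives A_8.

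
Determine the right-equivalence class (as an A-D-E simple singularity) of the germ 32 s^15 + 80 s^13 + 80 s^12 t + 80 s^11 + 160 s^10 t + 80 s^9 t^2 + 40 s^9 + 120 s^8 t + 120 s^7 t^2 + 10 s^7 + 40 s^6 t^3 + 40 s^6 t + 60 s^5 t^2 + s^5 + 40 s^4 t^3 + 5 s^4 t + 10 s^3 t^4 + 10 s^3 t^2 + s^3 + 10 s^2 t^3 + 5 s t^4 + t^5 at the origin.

The Hessian of f at 0 has rank 0. Corank 2; j^3 = s^3 is a perfect cube, so E-series; the 5-jet and mu = 8 give E_8.

E_8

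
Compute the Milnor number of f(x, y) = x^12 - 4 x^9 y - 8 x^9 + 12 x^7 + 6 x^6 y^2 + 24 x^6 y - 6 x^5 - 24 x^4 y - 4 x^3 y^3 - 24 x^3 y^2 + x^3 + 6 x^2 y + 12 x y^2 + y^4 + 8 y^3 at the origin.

6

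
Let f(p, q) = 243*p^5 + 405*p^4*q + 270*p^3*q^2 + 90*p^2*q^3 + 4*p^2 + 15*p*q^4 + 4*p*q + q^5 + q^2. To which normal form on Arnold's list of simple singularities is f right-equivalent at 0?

A_4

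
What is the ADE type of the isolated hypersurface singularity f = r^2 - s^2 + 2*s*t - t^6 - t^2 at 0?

A_5

The Hessian of f at 0 is [[-2, 2, 0], [2, -2, 0], [0, 0, 2]] with rank 2, so corank 1. A Groebner basis of the Jacobian ideal J(f) in C{s,t,r} is {t^5, s - t, r}; counting standard monomials gives mu = 5. Corank 1: A-series; mu = 5 gives A_5.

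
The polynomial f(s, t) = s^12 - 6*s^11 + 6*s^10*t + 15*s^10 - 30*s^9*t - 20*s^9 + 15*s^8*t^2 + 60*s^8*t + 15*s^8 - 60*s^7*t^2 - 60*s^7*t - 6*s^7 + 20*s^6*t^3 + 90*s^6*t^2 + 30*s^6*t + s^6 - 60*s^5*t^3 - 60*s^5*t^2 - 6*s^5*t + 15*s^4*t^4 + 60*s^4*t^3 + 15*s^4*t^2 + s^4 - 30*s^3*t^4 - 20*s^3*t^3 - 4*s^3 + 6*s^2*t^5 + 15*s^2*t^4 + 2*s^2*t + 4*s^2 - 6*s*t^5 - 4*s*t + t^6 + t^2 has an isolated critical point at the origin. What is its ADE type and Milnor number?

Type A5, Milnor number mu = 5.

The Hessian of f at 0 is [[8, -4], [-4, 2]] with rank 1, so corank 1. A Groebner basis of the Jacobian ideal J(f) in C{s,t} is {s*t^2 - 12*s*t + 16*s + 4*t^2 - 8*t, -40*s*t + 64*s + t^3 + 12*t^2 - 32*t, s^2 - 2*s + t}; counting standard monomials gives mu = 5. Corank 1: A-series; mu = 5 gives A_5.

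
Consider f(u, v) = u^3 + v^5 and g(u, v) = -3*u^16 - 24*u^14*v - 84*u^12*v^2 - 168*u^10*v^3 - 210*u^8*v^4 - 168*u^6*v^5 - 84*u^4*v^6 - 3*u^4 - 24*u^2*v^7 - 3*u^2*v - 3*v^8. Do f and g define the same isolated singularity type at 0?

No.

The Hessian of f at 0 has rank 0. Corank 2; j^3 = u^3 is a perfect cube, so E-series; the 5-jet and mu = 8 give E_8. The Hessian of g at 0 has rank 0. Corank 2; j^3 = -3*u^2*v has shape L^2 M (L != M), so D-series; mu = 9 gives D_9. f is E_8 but g is D_9, hence not right-equivalent.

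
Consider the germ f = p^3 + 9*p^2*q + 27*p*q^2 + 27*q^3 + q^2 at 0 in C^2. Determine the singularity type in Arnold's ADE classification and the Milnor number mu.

Type A_{2}, Milnor number mu = 2.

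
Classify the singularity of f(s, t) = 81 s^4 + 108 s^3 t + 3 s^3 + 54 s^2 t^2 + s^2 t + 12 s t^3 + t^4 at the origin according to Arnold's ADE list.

The Hessian of f at 0 has rank 0. Corank 2; j^3 = s^2*(3*s + t) has shape L^2 M (L != M), so D-series; mu = 5 gives D_5.

D_5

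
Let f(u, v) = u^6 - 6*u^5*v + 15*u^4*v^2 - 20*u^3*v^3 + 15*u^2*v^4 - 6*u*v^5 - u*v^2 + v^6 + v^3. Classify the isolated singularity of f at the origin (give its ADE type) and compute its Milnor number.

Type D_{7}, Milnor number mu = 7.

The Hessian of f at 0 has rank 0. Corank 2; j^3 = -v^2*(u - v) has shape L^2 M (L != M), so D-series; mu = 7 gives D_7.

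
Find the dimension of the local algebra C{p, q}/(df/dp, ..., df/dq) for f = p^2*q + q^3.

The Hessian of f at 0 has rank 0. Corank 2; j^3 = q*(p^2 + q^2) splits into three distinct lines over C (the quadratic factor has nonzero discriminant), so D_4.

4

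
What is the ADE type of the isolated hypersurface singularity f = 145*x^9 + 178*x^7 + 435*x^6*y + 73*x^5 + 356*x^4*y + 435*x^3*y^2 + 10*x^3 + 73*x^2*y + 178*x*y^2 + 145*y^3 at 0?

D4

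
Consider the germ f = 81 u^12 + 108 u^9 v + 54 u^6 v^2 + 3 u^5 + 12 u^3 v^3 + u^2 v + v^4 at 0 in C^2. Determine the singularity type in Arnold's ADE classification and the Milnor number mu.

The Hessian of f at 0 has rank 0. Corank 2; j^3 = u^2*v has shape L^2 M (L != M), so D-series; mu = 5 gives D_5.

Type D_5, Milnor number mu = 5.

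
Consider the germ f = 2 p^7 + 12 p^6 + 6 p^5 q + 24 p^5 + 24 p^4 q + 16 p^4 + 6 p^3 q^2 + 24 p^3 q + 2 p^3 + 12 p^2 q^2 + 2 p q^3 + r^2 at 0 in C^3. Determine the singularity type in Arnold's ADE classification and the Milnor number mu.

The Hessian of f at 0 is [[0, 0, 0], [0, 0, 0], [0, 0, 2]] with rank 1, so corank 2. A Groebner basis of the Jacobian ideal J(f) in C{p,q,r} is {3*p^2/4 + q^4 + q^3/4, p^3, p^2*q - p^2/4 - q^3/12, p^2 + p*q^2 + q^3/3, r}; counting standard monomials gives mu = 7. Corank 2; j^3 = 2*p^3 is a perfect cube, so E-series; the 4-jet and mu = 7 give E_7.

Type E7, Milnor number mu = 7.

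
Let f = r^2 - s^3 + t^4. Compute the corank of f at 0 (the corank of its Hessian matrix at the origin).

2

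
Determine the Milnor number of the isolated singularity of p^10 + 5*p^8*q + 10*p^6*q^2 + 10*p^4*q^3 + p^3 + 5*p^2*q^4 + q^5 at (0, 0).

The Hessian of f at 0 has rank 0. Corank 2; j^3 = p^3 is a perfect cube, so E-series; the 5-jet and mu = 8 give E_8.

8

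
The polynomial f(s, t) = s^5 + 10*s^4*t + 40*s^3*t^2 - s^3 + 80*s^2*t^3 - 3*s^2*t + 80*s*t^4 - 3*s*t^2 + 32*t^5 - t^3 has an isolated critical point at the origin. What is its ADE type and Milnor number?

The Hessian of f at 0 is [[0, 0], [0, 0]] with rank 0, so corank 2. A Groebner basis of the Jacobian ideal J(f) in C{s,t} is {t^5, s*t^3 + 5*t^4/4, s^2 + 2*s*t + t^2}; counting standard monomials gives mu = 8. Corank 2; j^3 = -(s + t)^3 is a perfect cube, so E-series; the 5-jet and mu = 8 give E_8.

Type E_{8}, Milnor number mu = 8.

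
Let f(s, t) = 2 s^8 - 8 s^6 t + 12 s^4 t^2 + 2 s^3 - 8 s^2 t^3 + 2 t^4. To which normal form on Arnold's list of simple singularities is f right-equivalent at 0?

E_6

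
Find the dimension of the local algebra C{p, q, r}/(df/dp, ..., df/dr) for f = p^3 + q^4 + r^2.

6

The Hessian of f at 0 has rank 1. Corank 2; j^3 = p^3 is a perfect cube, so E-series; the 4-jet and mu = 6 give E_6.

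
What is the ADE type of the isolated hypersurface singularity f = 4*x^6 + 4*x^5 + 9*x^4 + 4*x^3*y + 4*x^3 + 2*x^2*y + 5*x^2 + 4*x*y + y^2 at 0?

A_{1}

The Hessian of f at 0 is [[10, 4], [4, 2]] with rank 2, so corank 0. A Groebner basis of the Jacobian ideal J(f) in C{x,y} is {x, y}; counting standard monomials gives mu = 1. Corank 0: nondegenerate Morse point, so A_1.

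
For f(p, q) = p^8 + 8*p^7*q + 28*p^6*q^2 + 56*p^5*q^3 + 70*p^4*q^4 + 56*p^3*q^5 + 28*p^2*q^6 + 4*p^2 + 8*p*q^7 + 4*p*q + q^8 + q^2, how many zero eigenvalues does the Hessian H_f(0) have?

1

Hessian at 0 has rank 1.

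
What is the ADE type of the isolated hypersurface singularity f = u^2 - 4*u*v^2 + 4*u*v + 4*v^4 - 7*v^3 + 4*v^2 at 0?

The Hessian of f at 0 is [[2, 4], [4, 8]] with rank 1, so corank 1. A Groebner basis of the Jacobian ideal J(f) in C{u,v} is {v^2, u + 2*v}; counting standard monomials gives mu = 2. Corank 1: A-series; mu = 2 gives A_2.

A_{2}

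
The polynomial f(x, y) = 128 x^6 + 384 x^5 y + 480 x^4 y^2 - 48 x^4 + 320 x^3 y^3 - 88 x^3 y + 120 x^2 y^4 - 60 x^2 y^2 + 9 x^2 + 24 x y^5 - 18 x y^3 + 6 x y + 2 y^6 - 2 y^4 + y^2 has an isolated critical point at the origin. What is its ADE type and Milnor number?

Type A_5, Milnor number mu = 5.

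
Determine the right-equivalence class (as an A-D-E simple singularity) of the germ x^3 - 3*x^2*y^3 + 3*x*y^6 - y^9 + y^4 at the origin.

The Hessian of f at 0 is [[0, 0], [0, 0]] with rank 0, so corank 2. A Groebner basis of the Jacobian ideal J(f) in C{x,y} is {y^3, x^2}; counting standard monomials gives mu = 6. Corank 2; j^3 = x^3 is a perfect cube, so E-series; the 4-jet and mu = 6 give E_6.

E_{6}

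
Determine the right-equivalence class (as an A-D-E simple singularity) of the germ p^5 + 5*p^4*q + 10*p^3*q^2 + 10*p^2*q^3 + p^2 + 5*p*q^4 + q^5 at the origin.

A4

The Hessian of f at 0 is [[2, 0], [0, 0]] with rank 1, so corank 1. A Groebner basis of the Jacobian ideal J(f) in C{p,q} is {q^4, p}; counting standard monomials gives mu = 4. Corank 1: A-series; mu = 4 gives A_4.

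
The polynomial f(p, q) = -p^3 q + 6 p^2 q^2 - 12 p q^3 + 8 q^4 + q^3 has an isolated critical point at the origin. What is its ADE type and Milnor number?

Type E_7, Milnor number mu = 7.

The Hessian of f at 0 is [[0, 0], [0, 0]] with rank 0, so corank 2. A Groebner basis of the Jacobian ideal J(f) in C{p,q} is {p^3 - 12*p*q^2 - 3*q^2, p^2*q - 4*p*q^2, q^3}; counting standard monomials gives mu = 7. Corank 2; j^3 = q^3 is a perfect cube, so E-series; the 4-jet and mu = 7 give E_7.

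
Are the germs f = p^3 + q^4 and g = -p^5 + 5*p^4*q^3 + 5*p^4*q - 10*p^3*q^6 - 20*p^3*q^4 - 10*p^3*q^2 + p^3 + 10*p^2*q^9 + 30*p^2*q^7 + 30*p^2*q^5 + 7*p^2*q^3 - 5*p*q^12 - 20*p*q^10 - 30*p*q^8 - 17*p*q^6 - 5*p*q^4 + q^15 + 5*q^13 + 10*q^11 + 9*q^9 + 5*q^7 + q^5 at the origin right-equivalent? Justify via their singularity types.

No.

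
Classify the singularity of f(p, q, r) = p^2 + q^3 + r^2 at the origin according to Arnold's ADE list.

A2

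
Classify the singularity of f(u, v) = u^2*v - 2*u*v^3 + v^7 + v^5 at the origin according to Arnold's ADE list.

D8

The Hessian of f at 0 has rank 0. Corank 2; j^3 = u^2*v has shape L^2 M (L != M), so D-series; mu = 8 gives D_8.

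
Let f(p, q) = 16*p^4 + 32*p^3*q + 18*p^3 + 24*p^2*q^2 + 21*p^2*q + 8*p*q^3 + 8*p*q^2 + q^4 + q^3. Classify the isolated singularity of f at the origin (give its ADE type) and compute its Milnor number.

Type D5, Milnor number mu = 5.

The Hessian of f at 0 has rank 0. Corank 2; j^3 = (2*p + q)*(3*p + q)^2 has shape L^2 M (L != M), so D-series; mu = 5 gives D_5.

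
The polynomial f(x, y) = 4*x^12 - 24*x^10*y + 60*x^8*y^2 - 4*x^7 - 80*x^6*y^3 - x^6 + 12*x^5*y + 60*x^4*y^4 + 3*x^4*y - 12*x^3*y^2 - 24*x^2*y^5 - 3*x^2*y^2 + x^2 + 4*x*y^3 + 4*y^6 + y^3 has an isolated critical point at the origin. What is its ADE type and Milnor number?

Type A2, Milnor number mu = 2.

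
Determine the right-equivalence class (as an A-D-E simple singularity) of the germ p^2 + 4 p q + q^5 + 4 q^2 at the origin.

A4

The Hessian of f at 0 is [[2, 4], [4, 8]] with rank 1, so corank 1. A Groebner basis of the Jacobian ideal J(f) in C{p,q} is {q^4, p + 2*q}; counting standard monomials gives mu = 4. Corank 1: A-series; mu = 4 gives A_4.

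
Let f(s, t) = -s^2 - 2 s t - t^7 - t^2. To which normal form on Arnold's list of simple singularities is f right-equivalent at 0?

The Hessian of f at 0 is [[-2, -2], [-2, -2]] with rank 1, so corank 1. A Groebner basis of the Jacobian ideal J(f) in C{s,t} is {t^6, s + t}; counting standard monomials gives mu = 6. Corank 1: A-series; mu = 6 gives A_6.

A_{6}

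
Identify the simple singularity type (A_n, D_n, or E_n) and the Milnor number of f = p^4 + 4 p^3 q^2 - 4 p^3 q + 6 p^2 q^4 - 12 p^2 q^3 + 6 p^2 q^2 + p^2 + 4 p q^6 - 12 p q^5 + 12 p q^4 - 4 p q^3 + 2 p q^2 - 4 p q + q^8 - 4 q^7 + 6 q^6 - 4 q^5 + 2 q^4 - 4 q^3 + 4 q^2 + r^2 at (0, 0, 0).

The Hessian of f at 0 is [[2, -4, 0], [-4, 8, 0], [0, 0, 2]] with rank 2, so corank 1. A Groebner basis of the Jacobian ideal J(f) in C{p,q,r} is {p^2 + 4*p - 8*q, p*q + 2*p - 4*q, p + q^2 - 2*q, r}; counting standard monomials gives mu = 3. Corank 1: A-series; mu = 3 gives A_3.

Type A_{3}, Milnor number mu = 3.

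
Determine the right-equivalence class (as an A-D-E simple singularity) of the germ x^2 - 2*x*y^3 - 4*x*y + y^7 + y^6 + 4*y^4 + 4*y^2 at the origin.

A_{6}

The Hessian of f at 0 is [[2, -4], [-4, 8]] with rank 1, so corank 1. A Groebner basis of the Jacobian ideal J(f) in C{x,y} is {-x + y^3 + 2*y, x^2 - 4*x*y + 4*y^2}; counting standard monomials gives mu = 6. Corank 1: A-series; mu = 6 gives A_6.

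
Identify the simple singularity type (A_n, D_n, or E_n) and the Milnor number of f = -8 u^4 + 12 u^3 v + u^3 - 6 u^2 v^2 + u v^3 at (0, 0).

Type E7, Milnor number mu = 7.

The Hessian of f at 0 has rank 0. Corank 2; j^3 = u^3 is a perfect cube, so E-series; the 4-jet and mu = 7 give E_7.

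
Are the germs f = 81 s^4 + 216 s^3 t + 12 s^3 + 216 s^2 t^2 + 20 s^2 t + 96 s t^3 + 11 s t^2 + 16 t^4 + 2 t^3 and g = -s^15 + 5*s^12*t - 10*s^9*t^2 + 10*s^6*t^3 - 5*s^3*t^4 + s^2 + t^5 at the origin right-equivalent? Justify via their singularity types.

No.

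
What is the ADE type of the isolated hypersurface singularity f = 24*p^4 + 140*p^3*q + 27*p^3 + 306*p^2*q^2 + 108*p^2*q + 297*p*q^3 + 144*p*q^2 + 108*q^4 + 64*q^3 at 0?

E7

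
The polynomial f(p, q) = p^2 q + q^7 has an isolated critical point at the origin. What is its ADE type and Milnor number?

Type D8, Milnor number mu = 8.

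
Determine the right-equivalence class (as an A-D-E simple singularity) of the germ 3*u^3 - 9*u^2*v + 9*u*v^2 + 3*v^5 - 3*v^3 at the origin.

E_{8}

The Hessian of f at 0 is [[0, 0], [0, 0]] with rank 0, so corank 2. A Groebner basis of the Jacobian ideal J(f) in C{u,v} is {v^4, u^2 - 2*u*v + v^2}; counting standard monomials gives mu = 8. Corank 2; j^3 = 3*(u - v)^3 is a perfect cube, so E-series; the 5-jet and mu = 8 give E_8.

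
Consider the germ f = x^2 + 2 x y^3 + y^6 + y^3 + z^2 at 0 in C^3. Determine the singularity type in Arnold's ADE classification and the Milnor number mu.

The Hessian of f at 0 is [[2, 0, 0], [0, 0, 0], [0, 0, 2]] with rank 2, so corank 1. A Groebner basis of the Jacobian ideal J(f) in C{x,y,z} is {y^2, x, z}; counting standard monomials gives mu = 2. Corank 1: A-series; mu = 2 gives A_2.

Type A_2, Milnor number mu = 2.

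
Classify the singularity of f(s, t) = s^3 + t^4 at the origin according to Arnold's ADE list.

E6

The Hessian of f at 0 is [[0, 0], [0, 0]] with rank 0, so corank 2. A Groebner basis of the Jacobian ideal J(f) in C{s,t} is {t^3, s^2}; counting standard monomials gives mu = 6. Corank 2; j^3 = s^3 is a perfect cube, so E-series; the 4-jet and mu = 6 give E_6.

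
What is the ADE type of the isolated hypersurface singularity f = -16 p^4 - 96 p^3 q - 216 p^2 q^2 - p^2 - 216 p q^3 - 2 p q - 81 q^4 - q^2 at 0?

The Hessian of f at 0 is [[-2, -2], [-2, -2]] with rank 1, so corank 1. A Groebner basis of the Jacobian ideal J(f) in C{p,q} is {q^3, p + q}; counting standard monomials gives mu = 3. Corank 1: A-series; mu = 3 gives A_3.

A_{3}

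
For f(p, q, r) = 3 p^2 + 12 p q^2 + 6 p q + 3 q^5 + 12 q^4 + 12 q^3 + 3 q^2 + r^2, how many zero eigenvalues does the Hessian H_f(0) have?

1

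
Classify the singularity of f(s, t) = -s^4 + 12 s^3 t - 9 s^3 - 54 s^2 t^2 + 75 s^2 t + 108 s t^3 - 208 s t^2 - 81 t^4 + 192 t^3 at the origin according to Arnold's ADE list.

D5

The Hessian of f at 0 has rank 0. Corank 2; j^3 = -(s - 3*t)*(3*s - 8*t)^2 has shape L^2 M (L != M), so D-series; mu = 5 gives D_5.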